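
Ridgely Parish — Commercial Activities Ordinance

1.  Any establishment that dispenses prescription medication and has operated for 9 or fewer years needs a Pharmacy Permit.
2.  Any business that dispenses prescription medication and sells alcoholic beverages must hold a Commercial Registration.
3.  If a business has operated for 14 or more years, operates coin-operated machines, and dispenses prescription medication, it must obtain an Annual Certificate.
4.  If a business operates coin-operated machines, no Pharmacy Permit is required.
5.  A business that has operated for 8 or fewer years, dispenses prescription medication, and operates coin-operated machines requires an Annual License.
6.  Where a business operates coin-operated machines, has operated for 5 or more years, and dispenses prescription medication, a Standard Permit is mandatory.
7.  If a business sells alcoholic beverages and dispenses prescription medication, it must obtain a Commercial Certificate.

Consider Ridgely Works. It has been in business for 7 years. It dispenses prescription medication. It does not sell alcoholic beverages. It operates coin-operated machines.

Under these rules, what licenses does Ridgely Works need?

Annual License, Standard Permit

1. dispenses prescription medication; years in business 7 ≤ 9 → Pharmacy Permit required.
2. dispenses prescription medication; does not sell alcoholic beverages → Commercial Registration not required.
3. years in business 7 < 14; operates coin-operated machines; dispenses prescription medication → Annual Certificate not required.
4. operates coin-operated machines → exempt from Pharmacy Permit.
5. years in business 7 ≤ 8; dispenses prescription medication; operates coin-operated machines → Annual License required.
6. operates coin-operated machines; years in business 7 ≥ 5; dispenses prescription medication → Standard Permit required.
7. does not sell alcoholic beverages; dispenses prescription medication → Commercial Certificate not required.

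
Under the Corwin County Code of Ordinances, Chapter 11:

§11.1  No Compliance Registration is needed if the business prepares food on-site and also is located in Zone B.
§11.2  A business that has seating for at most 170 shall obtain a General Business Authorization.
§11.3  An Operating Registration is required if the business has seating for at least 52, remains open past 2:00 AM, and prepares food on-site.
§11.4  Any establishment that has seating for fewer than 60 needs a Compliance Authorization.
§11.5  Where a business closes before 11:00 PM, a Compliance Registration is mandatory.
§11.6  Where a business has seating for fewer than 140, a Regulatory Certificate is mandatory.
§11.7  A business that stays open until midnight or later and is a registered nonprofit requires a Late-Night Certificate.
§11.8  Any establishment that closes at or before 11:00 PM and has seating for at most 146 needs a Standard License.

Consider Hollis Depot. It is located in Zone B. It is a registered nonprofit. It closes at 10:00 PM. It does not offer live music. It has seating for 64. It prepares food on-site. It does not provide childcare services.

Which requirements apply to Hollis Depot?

§11.1 prepares food on-site; is located in Zone B → exempt from Compliance Registration.
§11.2 seating 64 ≤ 170 → General Business Authorization required.
§11.3 seating 64 ≥ 52; closes 10:00 PM, at/before 2:00 AM; prepares food on-site → Operating Registration not required.
§11.4 seating 64 ≥ 60 → Compliance Authorization not required.
§11.5 closes 10:00 PM, at/before 11:00 PM → Compliance Registration required.
§11.6 seating 64 < 140 → Regulatory Certificate required.
§11.7 closes 10:00 PM, at/before midnight; is a registered nonprofit → Late-Night Certificate not required.
§11.8 closes 10:00 PM, at/before 11:00 PM; seating 64 ≤ 146 → Standard License required.

General Business Authorization, Regulatory Certificate, Standard License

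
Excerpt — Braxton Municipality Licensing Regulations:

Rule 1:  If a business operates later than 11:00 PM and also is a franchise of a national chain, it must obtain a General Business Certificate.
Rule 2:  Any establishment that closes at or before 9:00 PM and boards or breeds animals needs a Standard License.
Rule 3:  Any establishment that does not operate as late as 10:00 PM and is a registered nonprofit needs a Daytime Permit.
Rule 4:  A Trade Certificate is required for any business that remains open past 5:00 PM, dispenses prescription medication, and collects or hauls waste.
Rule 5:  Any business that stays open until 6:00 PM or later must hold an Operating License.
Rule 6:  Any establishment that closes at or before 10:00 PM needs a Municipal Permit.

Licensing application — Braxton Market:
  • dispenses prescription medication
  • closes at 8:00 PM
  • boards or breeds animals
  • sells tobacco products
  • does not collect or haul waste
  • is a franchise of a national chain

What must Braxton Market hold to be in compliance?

Municipal Permit, Operating License, Standard License

Rule 1: closes 8:00 PM, at/before 11:00 PM; is a franchise of a national chain → General Business Certificate not required.
Rule 2: closes 8:00 PM, at/before 9:00 PM; boards or breeds animals → Standard License required.
Rule 3: closes 8:00 PM, at/before 10:00 PM; is a franchise of a national chain (not: is a registered nonprofit) → Daytime Permit not required.
Rule 4: closes 8:00 PM, after 5:00 PM; dispenses prescription medication; does not collect or haul waste → Trade Certificate not required.
Rule 5: closes 8:00 PM, after 6:00 PM → Operating License required.
Rule 6: closes 8:00 PM, at/before 10:00 PM → Municipal Permit required.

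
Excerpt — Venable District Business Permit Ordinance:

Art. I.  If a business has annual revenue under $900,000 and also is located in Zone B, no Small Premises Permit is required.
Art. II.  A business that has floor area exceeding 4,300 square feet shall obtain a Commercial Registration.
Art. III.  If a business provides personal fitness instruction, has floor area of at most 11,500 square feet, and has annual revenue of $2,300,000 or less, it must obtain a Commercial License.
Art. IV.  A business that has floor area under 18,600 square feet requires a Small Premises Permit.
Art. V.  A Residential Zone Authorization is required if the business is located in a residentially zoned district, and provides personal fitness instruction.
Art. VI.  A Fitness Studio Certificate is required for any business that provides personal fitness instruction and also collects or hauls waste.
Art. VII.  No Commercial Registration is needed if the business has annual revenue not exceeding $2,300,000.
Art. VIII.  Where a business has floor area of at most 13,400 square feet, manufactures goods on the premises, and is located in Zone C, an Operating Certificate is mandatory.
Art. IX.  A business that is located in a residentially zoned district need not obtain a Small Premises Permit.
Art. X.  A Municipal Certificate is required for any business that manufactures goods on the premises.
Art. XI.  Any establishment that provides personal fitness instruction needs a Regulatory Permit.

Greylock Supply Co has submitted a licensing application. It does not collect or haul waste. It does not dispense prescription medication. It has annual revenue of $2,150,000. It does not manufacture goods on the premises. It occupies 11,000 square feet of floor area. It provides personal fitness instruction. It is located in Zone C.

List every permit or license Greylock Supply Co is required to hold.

Art. I. revenue $2,150,000 ≥ $900,000; is located in Zone C (not: is located in Zone B) → Small Premises Permit exemption does not apply.
Art. II. floor area 11,000 square feet > 4,300 square feet → Commercial Registration required.
Art. III. provides personal fitness instruction; floor area 11,000 square feet ≤ 11,500 square feet; revenue $2,150,000 ≤ $2,300,000 → Commercial License required.
Art. IV. floor area 11,000 square feet < 18,600 square feet → Small Premises Permit required.
Art. V. is located in Zone C (not: is located in a residentially zoned district); provides personal fitness instruction → Residential Zone Authorization not required.
Art. VI. provides personal fitness instruction; does not collect or haul waste → Fitness Studio Certificate not required.
Art. VII. revenue $2,150,000 ≤ $2,300,000 → exempt from Commercial Registration.
Art. VIII. floor area 11,000 square feet ≤ 13,400 square feet; does not manufacture goods on the premises; is located in Zone C → Operating Certificate not required.
Art. IX. is located in Zone C (not: is located in a residentially zoned district) → Small Premises Permit exemption does not apply.
Art. X. does not manufacture goods on the premises → Municipal Certificate not required.
Art. XI. provides personal fitness instruction → Regulatory Permit required.

Commercial License, Regulatory Permit, Small Premises Permit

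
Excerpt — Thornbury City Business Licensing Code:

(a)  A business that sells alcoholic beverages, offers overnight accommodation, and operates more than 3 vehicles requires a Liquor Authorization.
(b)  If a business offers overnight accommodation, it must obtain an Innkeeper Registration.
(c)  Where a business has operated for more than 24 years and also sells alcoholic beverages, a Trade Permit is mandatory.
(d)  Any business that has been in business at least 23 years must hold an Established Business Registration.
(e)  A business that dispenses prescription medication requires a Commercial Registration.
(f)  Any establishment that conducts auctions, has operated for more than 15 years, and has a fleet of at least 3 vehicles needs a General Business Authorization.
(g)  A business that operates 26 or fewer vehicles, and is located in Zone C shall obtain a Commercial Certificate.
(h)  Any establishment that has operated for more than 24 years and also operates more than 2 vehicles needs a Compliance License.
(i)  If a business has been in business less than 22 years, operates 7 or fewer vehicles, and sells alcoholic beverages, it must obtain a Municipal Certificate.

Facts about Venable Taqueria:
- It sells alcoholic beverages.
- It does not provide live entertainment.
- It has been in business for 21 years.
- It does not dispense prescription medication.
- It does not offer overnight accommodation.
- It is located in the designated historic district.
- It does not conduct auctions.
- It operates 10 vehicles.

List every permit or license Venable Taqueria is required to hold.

(a) sells alcoholic beverages; does not offer overnight accommodation; vehicles 10 > 3 → Liquor Authorization not required.
(b) does not offer overnight accommodation → Innkeeper Registration not required.
(c) years in business 21 ≤ 24; sells alcoholic beverages → Trade Permit not required.
(d) years in business 21 < 23 → Established Business Registration not required.
(e) does not dispense prescription medication → Commercial Registration not required.
(f) does not conduct auctions; years in business 21 > 15; vehicles 10 ≥ 3 → General Business Authorization not required.
(g) vehicles 10 ≤ 26; is located in the designated historic district (not: is located in Zone C) → Commercial Certificate not required.
(h) years in business 21 ≤ 24; vehicles 10 > 2 → Compliance License not required.
(i) years in business 21 < 22; vehicles 10 > 7; sells alcoholic beverages → Municipal Certificate not required.

None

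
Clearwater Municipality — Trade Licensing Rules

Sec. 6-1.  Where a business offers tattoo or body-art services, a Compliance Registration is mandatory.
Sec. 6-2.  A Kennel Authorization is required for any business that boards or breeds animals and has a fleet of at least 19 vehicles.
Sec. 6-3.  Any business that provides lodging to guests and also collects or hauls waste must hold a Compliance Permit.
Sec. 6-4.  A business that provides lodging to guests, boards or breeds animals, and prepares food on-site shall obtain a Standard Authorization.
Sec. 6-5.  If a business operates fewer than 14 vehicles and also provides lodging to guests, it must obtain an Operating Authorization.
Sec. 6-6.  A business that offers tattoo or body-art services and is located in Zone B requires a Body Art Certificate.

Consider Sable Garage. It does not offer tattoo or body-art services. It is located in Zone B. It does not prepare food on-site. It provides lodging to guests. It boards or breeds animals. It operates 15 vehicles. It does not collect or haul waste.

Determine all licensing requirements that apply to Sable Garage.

None

Sec. 6-1. does not offer tattoo or body-art services → Compliance Registration not required.
Sec. 6-2. boards or breeds animals; vehicles 15 < 19 → Kennel Authorization not required.
Sec. 6-3. provides lodging to guests; does not collect or haul waste → Compliance Permit not required.
Sec. 6-4. provides lodging to guests; boards or breeds animals; does not prepare food on-site → Standard Authorization not required.
Sec. 6-5. vehicles 15 ≥ 14; provides lodging to guests → Operating Authorization not required.
Sec. 6-6. does not offer tattoo or body-art services; is located in Zone B → Body Art Certificate not required.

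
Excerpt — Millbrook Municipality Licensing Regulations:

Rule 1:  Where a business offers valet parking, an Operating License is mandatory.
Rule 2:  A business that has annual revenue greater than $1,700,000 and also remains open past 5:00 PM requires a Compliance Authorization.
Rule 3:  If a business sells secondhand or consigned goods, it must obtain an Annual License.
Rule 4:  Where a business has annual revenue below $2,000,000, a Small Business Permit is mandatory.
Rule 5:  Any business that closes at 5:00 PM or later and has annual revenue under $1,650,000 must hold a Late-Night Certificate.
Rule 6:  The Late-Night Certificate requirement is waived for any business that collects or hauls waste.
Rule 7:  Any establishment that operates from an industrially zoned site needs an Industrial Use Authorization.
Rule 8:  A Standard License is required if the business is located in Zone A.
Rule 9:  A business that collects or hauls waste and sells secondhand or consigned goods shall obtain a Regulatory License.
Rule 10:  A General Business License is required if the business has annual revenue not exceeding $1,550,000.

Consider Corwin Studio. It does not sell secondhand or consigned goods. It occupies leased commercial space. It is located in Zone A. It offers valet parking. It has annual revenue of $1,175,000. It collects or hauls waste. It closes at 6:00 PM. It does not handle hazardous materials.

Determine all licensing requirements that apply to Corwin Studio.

Rule 1: offers valet parking → Operating License required.
Rule 2: revenue $1,175,000 ≤ $1,700,000; closes 6:00 PM, after 5:00 PM → Compliance Authorization not required.
Rule 3: does not sell secondhand or consigned goods → Annual License not required.
Rule 4: revenue $1,175,000 < $2,000,000 → Small Business Permit required.
Rule 5: closes 6:00 PM, after 5:00 PM; revenue $1,175,000 < $1,650,000 → Late-Night Certificate required.
Rule 6: collects or hauls waste → exempt from Late-Night Certificate.
Rule 7: occupies leased commercial space (not: operates from an industrially zoned site) → Industrial Use Authorization not required.
Rule 8: is located in Zone A → Standard License required.
Rule 9: collects or hauls waste; does not sell secondhand or consigned goods → Regulatory License not required.
Rule 10: revenue $1,175,000 ≤ $1,550,000 → General Business License required.

General Business License, Operating License, Small Business Permit, Standard License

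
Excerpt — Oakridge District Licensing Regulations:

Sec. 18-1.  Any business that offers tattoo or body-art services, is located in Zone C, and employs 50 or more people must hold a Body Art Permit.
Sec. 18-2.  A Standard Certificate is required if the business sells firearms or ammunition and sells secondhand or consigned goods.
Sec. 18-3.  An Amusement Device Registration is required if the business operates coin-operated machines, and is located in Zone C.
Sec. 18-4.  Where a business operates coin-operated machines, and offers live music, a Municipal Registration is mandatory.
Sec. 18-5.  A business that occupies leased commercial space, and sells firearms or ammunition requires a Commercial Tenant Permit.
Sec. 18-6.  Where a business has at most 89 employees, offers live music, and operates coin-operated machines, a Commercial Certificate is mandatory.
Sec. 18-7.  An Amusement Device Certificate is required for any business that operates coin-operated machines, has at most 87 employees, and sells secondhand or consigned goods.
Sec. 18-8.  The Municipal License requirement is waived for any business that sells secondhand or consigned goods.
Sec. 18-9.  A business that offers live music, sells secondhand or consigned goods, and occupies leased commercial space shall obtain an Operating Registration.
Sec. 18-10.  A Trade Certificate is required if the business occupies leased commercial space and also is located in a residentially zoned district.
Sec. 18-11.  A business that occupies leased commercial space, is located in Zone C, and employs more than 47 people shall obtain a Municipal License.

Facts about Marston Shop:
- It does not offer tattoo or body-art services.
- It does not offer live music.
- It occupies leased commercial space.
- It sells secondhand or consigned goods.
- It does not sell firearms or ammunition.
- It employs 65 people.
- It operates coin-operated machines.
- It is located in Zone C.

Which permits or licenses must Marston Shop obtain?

Sec. 18-1. does not offer tattoo or body-art services; is located in Zone C; employees 65 ≥ 50 → Body Art Permit not required.
Sec. 18-2. does not sell firearms or ammunition; sells secondhand or consigned goods → Standard Certificate not required.
Sec. 18-3. operates coin-operated machines; is located in Zone C → Amusement Device Registration required.
Sec. 18-4. operates coin-operated machines; does not offer live music → Municipal Registration not required.
Sec. 18-5. occupies leased commercial space; does not sell firearms or ammunition → Commercial Tenant Permit not required.
Sec. 18-6. employees 65 ≤ 89; does not offer live music; operates coin-operated machines → Commercial Certificate not required.
Sec. 18-7. operates coin-operated machines; employees 65 ≤ 87; sells secondhand or consigned goods → Amusement Device Certificate required.
Sec. 18-8. sells secondhand or consigned goods → exempt from Municipal License.
Sec. 18-9. does not offer live music; sells secondhand or consigned goods; occupies leased commercial space → Operating Registration not required.
Sec. 18-10. occupies leased commercial space; is located in Zone C (not: is located in a residentially zoned district) → Trade Certificate not required.
Sec. 18-11. occupies leased commercial space; is located in Zone C; employees 65 > 47 → Municipal License required.

Amusement Device Certificate, Amusement Device Registration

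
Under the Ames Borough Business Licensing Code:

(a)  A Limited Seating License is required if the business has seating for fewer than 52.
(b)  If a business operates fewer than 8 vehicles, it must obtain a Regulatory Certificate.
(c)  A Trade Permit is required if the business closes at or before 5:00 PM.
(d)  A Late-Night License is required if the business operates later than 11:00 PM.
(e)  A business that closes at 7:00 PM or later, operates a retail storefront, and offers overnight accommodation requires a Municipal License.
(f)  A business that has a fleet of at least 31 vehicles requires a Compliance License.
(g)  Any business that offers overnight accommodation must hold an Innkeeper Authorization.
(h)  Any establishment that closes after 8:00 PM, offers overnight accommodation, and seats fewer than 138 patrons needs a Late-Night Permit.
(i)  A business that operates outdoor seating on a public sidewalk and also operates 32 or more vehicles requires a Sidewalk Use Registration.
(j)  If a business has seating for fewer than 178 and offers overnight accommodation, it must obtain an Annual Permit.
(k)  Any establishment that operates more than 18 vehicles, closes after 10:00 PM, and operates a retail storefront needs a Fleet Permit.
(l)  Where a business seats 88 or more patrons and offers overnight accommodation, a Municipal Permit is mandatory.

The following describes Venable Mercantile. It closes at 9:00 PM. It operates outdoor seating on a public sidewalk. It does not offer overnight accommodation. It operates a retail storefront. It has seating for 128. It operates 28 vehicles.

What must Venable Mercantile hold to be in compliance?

(a) seating 128 ≥ 52 → Limited Seating License not required.
(b) vehicles 28 ≥ 8 → Regulatory Certificate not required.
(c) closes 9:00 PM, after 5:00 PM → Trade Permit not required.
(d) closes 9:00 PM, at/before 11:00 PM → Late-Night License not required.
(e) closes 9:00 PM, after 7:00 PM; operates a retail storefront; does not offer overnight accommodation → Municipal License not required.
(f) vehicles 28 < 31 → Compliance License not required.
(g) does not offer overnight accommodation → Innkeeper Authorization not required.
(h) closes 9:00 PM, after 8:00 PM; does not offer overnight accommodation; seating 128 < 138 → Late-Night Permit not required.
(i) operates outdoor seating on a public sidewalk; vehicles 28 < 32 → Sidewalk Use Registration not required.
(j) seating 128 < 178; does not offer overnight accommodation → Annual Permit not required.
(k) vehicles 28 > 18; closes 9:00 PM, at/before 10:00 PM; operates a retail storefront → Fleet Permit not required.
(l) seating 128 ≥ 88; does not offer overnight accommodation → Municipal Permit not required.

None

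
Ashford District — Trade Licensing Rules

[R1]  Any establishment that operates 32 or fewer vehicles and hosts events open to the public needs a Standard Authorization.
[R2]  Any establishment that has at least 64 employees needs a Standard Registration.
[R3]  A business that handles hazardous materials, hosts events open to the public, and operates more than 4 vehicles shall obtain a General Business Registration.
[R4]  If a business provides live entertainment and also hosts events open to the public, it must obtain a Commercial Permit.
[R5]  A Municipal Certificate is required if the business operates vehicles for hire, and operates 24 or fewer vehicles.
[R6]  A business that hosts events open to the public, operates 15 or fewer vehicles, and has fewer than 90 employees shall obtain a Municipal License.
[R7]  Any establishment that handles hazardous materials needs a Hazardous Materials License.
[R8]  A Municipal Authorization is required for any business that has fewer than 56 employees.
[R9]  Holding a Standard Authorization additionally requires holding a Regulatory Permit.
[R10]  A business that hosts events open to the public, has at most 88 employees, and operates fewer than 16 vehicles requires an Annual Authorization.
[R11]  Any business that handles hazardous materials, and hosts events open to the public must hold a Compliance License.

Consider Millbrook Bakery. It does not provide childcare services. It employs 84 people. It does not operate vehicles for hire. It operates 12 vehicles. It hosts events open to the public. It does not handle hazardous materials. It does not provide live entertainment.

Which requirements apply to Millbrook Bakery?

[R1] vehicles 12 ≤ 32; hosts events open to the public → Standard Authorization required.
[R2] employees 84 ≥ 64 → Standard Registration required.
[R3] does not handle hazardous materials; hosts events open to the public; vehicles 12 > 4 → General Business Registration not required.
[R4] does not provide live entertainment; hosts events open to the public → Commercial Permit not required.
[R5] does not operate vehicles for hire; vehicles 12 ≤ 24 → Municipal Certificate not required.
[R6] hosts events open to the public; vehicles 12 ≤ 15; employees 84 < 90 → Municipal License required.
[R7] does not handle hazardous materials → Hazardous Materials License not required.
[R8] employees 84 ≥ 56 → Municipal Authorization not required.
[R9] Standard Authorization is required → Regulatory Permit also required.
[R10] hosts events open to the public; employees 84 ≤ 88; vehicles 12 < 16 → Annual Authorization required.
[R11] does not handle hazardous materials; hosts events open to the public → Compliance License not required.

Annual Authorization, Municipal License, Regulatory Permit, Standard Authorization, Standard Registration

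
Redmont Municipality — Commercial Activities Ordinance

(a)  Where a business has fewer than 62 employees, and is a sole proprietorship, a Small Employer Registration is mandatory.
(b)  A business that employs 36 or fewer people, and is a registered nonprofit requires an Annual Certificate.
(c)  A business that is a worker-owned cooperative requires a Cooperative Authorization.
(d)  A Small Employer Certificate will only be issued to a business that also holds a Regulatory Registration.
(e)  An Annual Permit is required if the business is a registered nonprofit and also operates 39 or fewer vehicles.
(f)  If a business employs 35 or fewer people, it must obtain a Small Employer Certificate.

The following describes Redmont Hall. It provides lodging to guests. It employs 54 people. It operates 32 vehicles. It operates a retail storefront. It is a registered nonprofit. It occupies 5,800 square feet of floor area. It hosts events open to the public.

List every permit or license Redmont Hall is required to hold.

(a) employees 54 < 62; is a registered nonprofit (not: is a sole proprietorship) → Small Employer Registration not required.
(b) employees 54 > 36; is a registered nonprofit → Annual Certificate not required.
(c) is a registered nonprofit (not: is a worker-owned cooperative) → Cooperative Authorization not required.
(d) Small Employer Certificate is not required → no effect.
(e) is a registered nonprofit; vehicles 32 ≤ 39 → Annual Permit required.
(f) employees 54 > 35 → Small Employer Certificate not required.

Annual Permit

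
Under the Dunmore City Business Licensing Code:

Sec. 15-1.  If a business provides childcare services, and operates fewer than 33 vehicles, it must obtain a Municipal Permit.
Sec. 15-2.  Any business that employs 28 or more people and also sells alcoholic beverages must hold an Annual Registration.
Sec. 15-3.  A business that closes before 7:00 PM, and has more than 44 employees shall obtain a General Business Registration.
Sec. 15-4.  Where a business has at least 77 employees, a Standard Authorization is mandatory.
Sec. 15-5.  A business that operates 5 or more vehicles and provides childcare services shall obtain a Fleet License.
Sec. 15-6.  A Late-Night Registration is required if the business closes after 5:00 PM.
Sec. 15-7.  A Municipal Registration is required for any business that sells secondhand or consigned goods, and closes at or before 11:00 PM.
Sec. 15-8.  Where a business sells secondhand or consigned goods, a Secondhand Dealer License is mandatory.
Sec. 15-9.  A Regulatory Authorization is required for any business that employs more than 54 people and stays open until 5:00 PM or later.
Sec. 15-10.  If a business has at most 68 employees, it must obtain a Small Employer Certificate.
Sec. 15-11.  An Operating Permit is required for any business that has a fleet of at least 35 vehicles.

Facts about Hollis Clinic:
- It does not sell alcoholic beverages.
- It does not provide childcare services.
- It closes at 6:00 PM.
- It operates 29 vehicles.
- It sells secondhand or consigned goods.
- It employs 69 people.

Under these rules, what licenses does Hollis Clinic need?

General Business Registration, Late-Night Registration, Municipal Registration, Regulatory Authorization, Secondhand Dealer License

Sec. 15-1. does not provide childcare services; vehicles 29 < 33 → Municipal Permit not required.
Sec. 15-2. employees 69 ≥ 28; does not sell alcoholic beverages → Annual Registration not required.
Sec. 15-3. closes 6:00 PM, at/before 7:00 PM; employees 69 > 44 → General Business Registration required.
Sec. 15-4. employees 69 < 77 → Standard Authorization not required.
Sec. 15-5. vehicles 29 ≥ 5; does not provide childcare services → Fleet License not required.
Sec. 15-6. closes 6:00 PM, after 5:00 PM → Late-Night Registration required.
Sec. 15-7. sells secondhand or consigned goods; closes 6:00 PM, at/before 11:00 PM → Municipal Registration required.
Sec. 15-8. sells secondhand or consigned goods → Secondhand Dealer License required.
Sec. 15-9. employees 69 > 54; closes 6:00 PM, after 5:00 PM → Regulatory Authorization required.
Sec. 15-10. employees 69 > 68 → Small Employer Certificate not required.
Sec. 15-11. vehicles 29 < 35 → Operating Permit not required.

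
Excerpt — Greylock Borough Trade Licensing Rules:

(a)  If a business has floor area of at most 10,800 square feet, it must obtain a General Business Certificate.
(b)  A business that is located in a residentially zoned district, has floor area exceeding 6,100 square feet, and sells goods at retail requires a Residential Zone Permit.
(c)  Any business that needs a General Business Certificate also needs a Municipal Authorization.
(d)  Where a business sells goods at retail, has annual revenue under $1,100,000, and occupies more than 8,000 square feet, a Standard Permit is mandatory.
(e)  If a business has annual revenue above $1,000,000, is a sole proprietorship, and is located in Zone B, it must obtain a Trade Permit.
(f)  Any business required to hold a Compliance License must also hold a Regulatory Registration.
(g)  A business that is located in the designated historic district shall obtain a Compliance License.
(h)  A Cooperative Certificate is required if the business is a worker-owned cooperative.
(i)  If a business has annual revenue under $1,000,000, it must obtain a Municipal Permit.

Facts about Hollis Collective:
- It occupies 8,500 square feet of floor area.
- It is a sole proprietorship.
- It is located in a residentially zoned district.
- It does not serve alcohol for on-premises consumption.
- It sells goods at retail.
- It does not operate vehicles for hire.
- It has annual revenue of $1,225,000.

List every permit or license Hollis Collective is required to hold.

(a) floor area 8,500 square feet ≤ 10,800 square feet → General Business Certificate required.
(b) is located in a residentially zoned district; floor area 8,500 square feet > 6,100 square feet; sells goods at retail → Residential Zone Permit required.
(c) General Business Certificate is required → Municipal Authorization also required.
(d) sells goods at retail; revenue $1,225,000 ≥ $1,100,000; floor area 8,500 square feet > 8,000 square feet → Standard Permit not required.
(e) revenue $1,225,000 > $1,000,000; is a sole proprietorship; is located in a residentially zoned district (not: is located in Zone B) → Trade Permit not required.
(f) Compliance License is not required → no effect.
(g) is located in a residentially zoned district (not: is located in the designated historic district) → Compliance License not required.
(h) is a sole proprietorship (not: is a worker-owned cooperative) → Cooperative Certificate not required.
(i) revenue $1,225,000 ≥ $1,000,000 → Municipal Permit not required.

General Business Certificate, Municipal Authorization, Residential Zone Permit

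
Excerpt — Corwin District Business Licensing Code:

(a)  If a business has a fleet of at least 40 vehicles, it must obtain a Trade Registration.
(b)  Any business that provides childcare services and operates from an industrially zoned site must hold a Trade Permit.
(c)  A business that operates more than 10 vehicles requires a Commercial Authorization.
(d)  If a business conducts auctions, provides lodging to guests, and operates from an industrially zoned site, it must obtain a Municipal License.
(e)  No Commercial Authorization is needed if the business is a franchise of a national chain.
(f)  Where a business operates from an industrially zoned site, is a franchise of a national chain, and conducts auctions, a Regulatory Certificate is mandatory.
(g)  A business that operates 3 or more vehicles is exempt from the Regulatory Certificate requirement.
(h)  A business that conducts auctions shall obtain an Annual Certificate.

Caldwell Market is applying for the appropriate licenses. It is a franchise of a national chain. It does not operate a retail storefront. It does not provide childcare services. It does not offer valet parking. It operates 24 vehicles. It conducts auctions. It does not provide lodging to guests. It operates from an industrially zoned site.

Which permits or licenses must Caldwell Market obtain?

Annual Certificate

(a) vehicles 24 < 40 → Trade Registration not required.
(b) does not provide childcare services; operates from an industrially zoned site → Trade Permit not required.
(c) vehicles 24 > 10 → Commercial Authorization required.
(d) conducts auctions; does not provide lodging to guests; operates from an industrially zoned site → Municipal License not required.
(e) is a franchise of a national chain → exempt from Commercial Authorization.
(f) operates from an industrially zoned site; is a franchise of a national chain; conducts auctions → Regulatory Certificate required.
(g) vehicles 24 ≥ 3 → exempt from Regulatory Certificate.
(h) conducts auctions → Annual Certificate required.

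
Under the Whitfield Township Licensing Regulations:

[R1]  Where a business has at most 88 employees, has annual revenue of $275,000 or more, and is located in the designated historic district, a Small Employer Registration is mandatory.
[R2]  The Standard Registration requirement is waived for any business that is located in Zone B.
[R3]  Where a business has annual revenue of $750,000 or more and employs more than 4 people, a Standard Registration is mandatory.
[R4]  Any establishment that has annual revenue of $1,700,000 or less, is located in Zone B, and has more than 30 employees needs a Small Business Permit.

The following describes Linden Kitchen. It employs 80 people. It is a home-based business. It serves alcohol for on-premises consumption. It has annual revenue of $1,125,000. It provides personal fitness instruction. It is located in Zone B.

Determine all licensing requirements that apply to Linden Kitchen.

Small Business Permit

[R1] employees 80 ≤ 88; revenue $1,125,000 ≥ $275,000; is located in Zone B (not: is located in the designated historic district) → Small Employer Registration not required.
[R2] is located in Zone B → exempt from Standard Registration.
[R3] revenue $1,125,000 ≥ $750,000; employees 80 > 4 → Standard Registration required.
[R4] revenue $1,125,000 ≤ $1,700,000; is located in Zone B; employees 80 > 30 → Small Business Permit required.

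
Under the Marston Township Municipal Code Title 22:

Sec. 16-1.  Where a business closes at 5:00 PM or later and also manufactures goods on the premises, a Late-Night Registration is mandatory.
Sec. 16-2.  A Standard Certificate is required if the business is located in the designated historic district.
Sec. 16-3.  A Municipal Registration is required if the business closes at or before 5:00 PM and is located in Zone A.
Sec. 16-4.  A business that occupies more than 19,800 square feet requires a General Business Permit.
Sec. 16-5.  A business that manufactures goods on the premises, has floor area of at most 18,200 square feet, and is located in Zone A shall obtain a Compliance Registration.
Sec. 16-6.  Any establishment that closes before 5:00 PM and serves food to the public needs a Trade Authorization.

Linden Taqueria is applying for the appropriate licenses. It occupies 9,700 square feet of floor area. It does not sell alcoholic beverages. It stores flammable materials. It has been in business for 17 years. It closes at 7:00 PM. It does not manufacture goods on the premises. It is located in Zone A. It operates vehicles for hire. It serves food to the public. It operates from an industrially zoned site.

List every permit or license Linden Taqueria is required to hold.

None

Sec. 16-1. closes 7:00 PM, after 5:00 PM; does not manufacture goods on the premises → Late-Night Registration not required.
Sec. 16-2. is located in Zone A (not: is located in the designated historic district) → Standard Certificate not required.
Sec. 16-3. closes 7:00 PM, after 5:00 PM; is located in Zone A → Municipal Registration not required.
Sec. 16-4. floor area 9,700 square feet ≤ 19,800 square feet → General Business Permit not required.
Sec. 16-5. does not manufacture goods on the premises; floor area 9,700 square feet ≤ 18,200 square feet; is located in Zone A → Compliance Registration not required.
Sec. 16-6. closes 7:00 PM, after 5:00 PM; serves food to the public → Trade Authorization not required.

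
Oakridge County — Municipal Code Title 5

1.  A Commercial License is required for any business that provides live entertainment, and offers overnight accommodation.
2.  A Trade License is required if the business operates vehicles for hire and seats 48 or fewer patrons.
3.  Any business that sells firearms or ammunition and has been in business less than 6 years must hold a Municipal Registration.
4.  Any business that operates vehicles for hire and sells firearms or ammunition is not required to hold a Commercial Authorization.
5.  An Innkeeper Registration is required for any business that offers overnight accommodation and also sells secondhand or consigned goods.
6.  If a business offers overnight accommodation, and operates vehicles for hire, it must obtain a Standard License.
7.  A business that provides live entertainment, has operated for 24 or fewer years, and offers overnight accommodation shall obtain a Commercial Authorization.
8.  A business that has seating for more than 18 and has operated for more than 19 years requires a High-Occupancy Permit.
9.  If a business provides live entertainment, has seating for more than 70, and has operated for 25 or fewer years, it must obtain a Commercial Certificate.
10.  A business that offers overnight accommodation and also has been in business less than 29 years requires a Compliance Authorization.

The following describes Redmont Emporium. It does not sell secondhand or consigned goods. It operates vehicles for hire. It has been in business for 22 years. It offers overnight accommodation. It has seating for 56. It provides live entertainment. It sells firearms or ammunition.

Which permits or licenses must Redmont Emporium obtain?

Commercial License, Compliance Authorization, High-Occupancy Permit, Standard License

1. provides live entertainment; offers overnight accommodation → Commercial License required.
2. operates vehicles for hire; seating 56 > 48 → Trade License not required.
3. sells firearms or ammunition; years in business 22 ≥ 6 → Municipal Registration not required.
4. operates vehicles for hire; sells firearms or ammunition → exempt from Commercial Authorization.
5. offers overnight accommodation; does not sell secondhand or consigned goods → Innkeeper Registration not required.
6. offers overnight accommodation; operates vehicles for hire → Standard License required.
7. provides live entertainment; years in business 22 ≤ 24; offers overnight accommodation → Commercial Authorization required.
8. seating 56 > 18; years in business 22 > 19 → High-Occupancy Permit required.
9. provides live entertainment; seating 56 ≤ 70; years in business 22 ≤ 25 → Commercial Certificate not required.
10. offers overnight accommodation; years in business 22 < 29 → Compliance Authorization required.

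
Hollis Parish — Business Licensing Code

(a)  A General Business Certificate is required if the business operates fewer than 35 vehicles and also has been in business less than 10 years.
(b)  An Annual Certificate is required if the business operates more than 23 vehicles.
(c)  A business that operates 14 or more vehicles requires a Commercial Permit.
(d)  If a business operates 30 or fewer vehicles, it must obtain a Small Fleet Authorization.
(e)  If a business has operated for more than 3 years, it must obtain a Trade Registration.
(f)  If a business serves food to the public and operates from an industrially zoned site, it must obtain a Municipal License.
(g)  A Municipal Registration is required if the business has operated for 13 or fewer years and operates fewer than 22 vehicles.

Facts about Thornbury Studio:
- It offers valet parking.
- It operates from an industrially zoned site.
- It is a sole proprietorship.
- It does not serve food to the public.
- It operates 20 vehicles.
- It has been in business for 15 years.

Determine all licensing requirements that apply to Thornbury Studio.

Commercial Permit, Small Fleet Authorization, Trade Registration

(a) vehicles 20 < 35; years in business 15 ≥ 10 → General Business Certificate not required.
(b) vehicles 20 ≤ 23 → Annual Certificate not required.
(c) vehicles 20 ≥ 14 → Commercial Permit required.
(d) vehicles 20 ≤ 30 → Small Fleet Authorization required.
(e) years in business 15 > 3 → Trade Registration required.
(f) does not serve food to the public; operates from an industrially zoned site → Municipal License not required.
(g) years in business 15 > 13; vehicles 20 < 22 → Municipal Registration not required.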